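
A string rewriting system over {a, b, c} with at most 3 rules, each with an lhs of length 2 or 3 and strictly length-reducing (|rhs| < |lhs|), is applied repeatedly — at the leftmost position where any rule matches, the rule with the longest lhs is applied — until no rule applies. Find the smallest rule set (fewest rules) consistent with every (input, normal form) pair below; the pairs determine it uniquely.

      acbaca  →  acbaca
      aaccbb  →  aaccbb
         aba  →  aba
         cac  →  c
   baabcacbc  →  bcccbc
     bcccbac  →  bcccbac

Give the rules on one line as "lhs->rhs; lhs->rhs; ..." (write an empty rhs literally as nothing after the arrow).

aab->cc; cac->c

  | acbaca
  | aaccbb
  | aba
  | cac => c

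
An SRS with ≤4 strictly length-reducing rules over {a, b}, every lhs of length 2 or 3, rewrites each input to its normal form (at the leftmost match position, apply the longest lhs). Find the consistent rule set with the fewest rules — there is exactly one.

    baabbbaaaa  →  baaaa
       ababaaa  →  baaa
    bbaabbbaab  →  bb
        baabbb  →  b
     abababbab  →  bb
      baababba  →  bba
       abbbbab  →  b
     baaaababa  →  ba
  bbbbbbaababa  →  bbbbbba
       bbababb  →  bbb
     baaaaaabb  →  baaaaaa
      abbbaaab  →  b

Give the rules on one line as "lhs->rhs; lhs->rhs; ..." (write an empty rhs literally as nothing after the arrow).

  | baabbbaaaa => baabaaaa => babaaaa => baaaa
  | ababaaa => babaaa => baaa
  | bbaabbbaab => bbaabaab => bbabaab => bbaab => bbab => bb
  | baabbb => baab => bab => b

ab->b; abb->a; bab->b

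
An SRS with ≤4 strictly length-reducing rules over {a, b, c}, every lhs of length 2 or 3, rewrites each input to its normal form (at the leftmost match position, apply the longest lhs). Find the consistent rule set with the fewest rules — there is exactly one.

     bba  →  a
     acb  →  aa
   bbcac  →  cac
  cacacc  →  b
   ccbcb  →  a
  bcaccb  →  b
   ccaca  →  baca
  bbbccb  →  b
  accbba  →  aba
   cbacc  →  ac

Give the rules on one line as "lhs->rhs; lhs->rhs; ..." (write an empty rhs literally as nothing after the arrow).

acc->c; bb->; cb->a; cc->b

  | bba => a
  | acb => aa
  | bbcac => cac
  | cacacc => cacc => cc => b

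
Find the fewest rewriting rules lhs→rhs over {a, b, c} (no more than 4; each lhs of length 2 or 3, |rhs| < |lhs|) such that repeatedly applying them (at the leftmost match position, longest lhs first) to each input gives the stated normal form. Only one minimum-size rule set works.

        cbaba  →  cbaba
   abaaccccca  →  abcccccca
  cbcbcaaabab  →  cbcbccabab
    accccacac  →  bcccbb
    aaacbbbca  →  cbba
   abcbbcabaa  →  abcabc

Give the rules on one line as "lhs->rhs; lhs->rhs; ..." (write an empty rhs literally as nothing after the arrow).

  | cbaba
  | abaaccccca => abcccccca
  | cbcbcaaabab => cbcbccabab
  | accccacac => bcccacac => bcccbac => bcccbb

aa->c; ac->b; bbc->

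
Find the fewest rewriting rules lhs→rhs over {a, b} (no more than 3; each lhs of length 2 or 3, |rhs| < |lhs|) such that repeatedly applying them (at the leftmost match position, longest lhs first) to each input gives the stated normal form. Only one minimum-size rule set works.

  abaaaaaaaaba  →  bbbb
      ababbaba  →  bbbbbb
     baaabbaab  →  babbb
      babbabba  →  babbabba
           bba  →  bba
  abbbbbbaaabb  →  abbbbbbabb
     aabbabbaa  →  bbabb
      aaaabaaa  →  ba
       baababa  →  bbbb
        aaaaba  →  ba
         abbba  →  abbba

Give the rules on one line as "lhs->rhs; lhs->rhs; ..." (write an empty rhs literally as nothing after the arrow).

  | abaaaaaaaaba => bbaaaaaaaba => bbaaaaaba => bbaaaba => bbaba => bbbb
  | ababbaba => bbbbaba => bbbbbb
  | baaabbaab => babbaab => babbb
  | babbabba

aa->; aba->bb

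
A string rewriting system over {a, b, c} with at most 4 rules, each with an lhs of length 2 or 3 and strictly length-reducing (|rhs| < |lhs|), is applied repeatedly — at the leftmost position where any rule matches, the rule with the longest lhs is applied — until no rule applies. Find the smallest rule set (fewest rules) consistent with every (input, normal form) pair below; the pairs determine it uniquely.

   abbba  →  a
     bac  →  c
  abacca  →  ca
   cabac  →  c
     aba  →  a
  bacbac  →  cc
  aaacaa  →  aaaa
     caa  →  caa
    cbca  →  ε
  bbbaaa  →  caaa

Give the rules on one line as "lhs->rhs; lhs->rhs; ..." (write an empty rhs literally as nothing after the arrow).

  | abbba => aca => a
  | bac => c
  | abacca => acca => ca
  | cabac => cac => c

ac->; ba->; bbb->c; cbc->b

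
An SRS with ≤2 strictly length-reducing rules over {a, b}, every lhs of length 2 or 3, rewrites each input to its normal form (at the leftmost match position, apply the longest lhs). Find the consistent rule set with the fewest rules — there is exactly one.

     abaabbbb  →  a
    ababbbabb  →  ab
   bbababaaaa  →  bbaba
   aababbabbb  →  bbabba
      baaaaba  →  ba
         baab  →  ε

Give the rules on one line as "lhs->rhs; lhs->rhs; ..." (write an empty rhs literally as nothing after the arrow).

aa->b; bbb->

  | abaabbbb => abbbbbb => abbb => a
  | ababbbabb => abaabb => abbbb => ab
  | bbababaaaa => bbababbaa => bbababbb => bbaba
  | aababbabbb => bbabbabbb => bbabba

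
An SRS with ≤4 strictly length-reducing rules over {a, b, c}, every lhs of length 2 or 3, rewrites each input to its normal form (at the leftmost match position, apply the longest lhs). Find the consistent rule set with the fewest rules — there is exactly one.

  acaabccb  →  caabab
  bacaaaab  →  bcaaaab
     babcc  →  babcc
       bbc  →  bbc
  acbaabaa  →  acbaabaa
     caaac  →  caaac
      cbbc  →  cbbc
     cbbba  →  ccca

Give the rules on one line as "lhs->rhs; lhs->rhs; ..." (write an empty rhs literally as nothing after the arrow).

aca->ca; bbb->cc; ccb->ab

  | acaabccb => caabccb => caabab
  | bacaaaab => bcaaaab
  | babcc
  | bbc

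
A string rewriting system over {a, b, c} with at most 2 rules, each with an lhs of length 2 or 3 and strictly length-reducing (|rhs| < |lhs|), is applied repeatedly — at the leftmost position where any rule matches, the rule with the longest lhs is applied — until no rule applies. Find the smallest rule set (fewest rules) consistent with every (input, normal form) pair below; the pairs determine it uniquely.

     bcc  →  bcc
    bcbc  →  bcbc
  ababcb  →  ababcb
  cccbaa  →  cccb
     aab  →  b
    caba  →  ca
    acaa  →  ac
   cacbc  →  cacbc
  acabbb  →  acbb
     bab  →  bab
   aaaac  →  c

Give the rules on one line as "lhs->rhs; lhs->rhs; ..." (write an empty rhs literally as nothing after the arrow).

aa->; cab->c

  | bcc
  | bcbc
  | ababcb
  | cccbaa => cccb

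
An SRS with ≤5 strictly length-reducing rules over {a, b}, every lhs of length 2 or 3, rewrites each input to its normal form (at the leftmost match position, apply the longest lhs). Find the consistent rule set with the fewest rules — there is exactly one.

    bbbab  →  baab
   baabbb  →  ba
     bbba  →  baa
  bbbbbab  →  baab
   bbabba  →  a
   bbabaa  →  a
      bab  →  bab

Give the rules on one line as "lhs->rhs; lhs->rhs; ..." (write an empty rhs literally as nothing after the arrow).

aba->; bb->b; bba->ab; bbb->ba

  | bbbab => baab
  | baabbb => baaba => ba
  | bbba => baa
  | bbbbbab => babbab => baabb => baab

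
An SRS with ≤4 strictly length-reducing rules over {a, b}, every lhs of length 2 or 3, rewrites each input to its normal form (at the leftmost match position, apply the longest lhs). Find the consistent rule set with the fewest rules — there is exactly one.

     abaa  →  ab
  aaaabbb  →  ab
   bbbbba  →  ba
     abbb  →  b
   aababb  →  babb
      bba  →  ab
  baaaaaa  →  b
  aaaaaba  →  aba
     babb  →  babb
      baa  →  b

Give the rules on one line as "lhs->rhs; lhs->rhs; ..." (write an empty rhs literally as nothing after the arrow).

aa->; bba->ab; bbb->ab

  | abaa => ab
  | aaaabbb => aabbb => bbb => ab
  | bbbbba => abbba => aaba => ba
  | abbb => aab => b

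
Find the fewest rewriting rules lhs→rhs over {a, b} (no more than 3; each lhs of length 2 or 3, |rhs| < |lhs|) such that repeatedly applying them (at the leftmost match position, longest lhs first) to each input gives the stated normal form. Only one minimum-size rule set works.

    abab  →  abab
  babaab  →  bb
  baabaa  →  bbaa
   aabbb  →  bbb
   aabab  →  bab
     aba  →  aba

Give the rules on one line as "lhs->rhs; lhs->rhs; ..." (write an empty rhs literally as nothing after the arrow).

aab->b; abb->b

  | abab
  | babaab => babb => bb
  | baabaa => bbaa
  | aabbb => bbb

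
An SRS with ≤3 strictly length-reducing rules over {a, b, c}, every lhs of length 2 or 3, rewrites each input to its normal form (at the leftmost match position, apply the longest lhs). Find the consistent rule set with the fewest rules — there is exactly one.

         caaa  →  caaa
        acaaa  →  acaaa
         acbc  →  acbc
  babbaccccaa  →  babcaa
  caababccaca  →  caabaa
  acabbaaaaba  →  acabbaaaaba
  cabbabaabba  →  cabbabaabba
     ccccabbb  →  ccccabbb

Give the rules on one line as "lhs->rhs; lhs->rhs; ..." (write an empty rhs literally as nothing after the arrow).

  | caaa
  | acaaa
  | acbc
  | babbaccccaa => babcccaa => babcaa

bac->; bcc->b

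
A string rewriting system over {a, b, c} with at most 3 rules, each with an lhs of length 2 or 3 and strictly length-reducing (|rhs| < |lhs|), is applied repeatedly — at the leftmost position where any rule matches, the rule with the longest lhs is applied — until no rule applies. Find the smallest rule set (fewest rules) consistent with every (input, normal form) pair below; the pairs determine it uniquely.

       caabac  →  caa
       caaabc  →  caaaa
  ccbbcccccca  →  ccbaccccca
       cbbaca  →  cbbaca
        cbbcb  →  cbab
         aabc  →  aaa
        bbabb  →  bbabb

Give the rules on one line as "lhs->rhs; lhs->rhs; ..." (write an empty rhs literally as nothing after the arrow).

  | caabac => cabc => caa
  | caaabc => caaaa
  | ccbbcccccca => ccbaccccca
  | cbbaca

aba->b; bc->a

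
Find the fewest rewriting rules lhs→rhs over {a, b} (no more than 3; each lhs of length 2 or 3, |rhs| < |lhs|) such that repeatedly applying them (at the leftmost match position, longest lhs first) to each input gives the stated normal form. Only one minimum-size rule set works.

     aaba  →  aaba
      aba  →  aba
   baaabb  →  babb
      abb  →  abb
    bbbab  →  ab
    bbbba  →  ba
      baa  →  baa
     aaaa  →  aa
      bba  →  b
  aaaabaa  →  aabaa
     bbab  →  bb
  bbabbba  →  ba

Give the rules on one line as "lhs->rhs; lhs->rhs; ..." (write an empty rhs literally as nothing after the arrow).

  | aaba
  | aba
  | baaabb => babb
  | abb

aaa->a; bba->b; bbb->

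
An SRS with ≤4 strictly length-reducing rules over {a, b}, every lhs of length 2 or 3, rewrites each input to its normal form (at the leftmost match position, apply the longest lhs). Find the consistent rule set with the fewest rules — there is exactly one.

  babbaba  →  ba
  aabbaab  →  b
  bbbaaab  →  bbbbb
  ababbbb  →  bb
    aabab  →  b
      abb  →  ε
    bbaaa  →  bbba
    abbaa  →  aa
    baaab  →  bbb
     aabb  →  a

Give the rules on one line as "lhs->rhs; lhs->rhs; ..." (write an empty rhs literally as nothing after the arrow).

  | babbaba => baba => ba
  | aabbaab => aaab => aab => ab => b
  | bbbaaab => bbbbab => bbbbb
  | ababbbb => abbbb => bb

ab->b; aba->a; abb->; baa->bb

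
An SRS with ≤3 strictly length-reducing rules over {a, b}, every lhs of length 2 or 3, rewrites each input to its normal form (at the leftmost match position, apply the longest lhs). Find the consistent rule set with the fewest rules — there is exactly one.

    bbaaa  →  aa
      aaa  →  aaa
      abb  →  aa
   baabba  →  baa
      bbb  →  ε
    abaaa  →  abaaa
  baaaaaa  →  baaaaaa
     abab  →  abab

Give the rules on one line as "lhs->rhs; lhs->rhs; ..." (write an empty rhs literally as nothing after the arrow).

bb->a; bba->; bbb->

  | bbaaa => aa
  | aaa
  | abb => aa
  | baabba => baa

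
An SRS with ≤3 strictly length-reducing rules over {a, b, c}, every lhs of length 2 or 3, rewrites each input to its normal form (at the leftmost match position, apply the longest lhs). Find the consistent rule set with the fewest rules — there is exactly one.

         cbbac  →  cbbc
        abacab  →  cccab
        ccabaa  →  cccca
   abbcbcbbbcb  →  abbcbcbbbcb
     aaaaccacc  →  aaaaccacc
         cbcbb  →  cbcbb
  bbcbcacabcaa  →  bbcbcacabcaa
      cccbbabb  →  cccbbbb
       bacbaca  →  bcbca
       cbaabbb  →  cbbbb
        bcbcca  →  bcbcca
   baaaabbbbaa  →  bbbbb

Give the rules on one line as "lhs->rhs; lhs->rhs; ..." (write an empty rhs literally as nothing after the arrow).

aba->cc; ba->b

  | cbbac => cbbc
  | abacab => cccab
  | ccabaa => cccca
  | abbcbcbbbcb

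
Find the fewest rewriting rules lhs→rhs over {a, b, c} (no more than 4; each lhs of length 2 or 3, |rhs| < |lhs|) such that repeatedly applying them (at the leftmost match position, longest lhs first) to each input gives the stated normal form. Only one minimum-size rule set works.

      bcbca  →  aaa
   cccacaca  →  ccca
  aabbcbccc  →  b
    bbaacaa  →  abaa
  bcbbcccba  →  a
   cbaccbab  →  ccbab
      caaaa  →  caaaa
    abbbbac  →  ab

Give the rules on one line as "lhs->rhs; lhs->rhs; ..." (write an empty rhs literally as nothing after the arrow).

ac->b; bb->; bc->a

  | bcbca => abca => aaa
  | cccacaca => cccbaca => cccbba => ccca
  | aabbcbccc => aacbccc => abbccc => accc => bcc => ac => b
  | bbaacaa => aacaa => abaa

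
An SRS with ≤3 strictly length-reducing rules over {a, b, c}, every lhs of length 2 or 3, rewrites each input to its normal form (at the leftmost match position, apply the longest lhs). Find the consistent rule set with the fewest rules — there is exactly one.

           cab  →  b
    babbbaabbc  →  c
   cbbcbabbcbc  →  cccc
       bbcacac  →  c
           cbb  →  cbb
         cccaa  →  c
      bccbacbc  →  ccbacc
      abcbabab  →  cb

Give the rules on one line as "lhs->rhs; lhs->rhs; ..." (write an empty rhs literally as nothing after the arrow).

  | cab => b
  | babbbaabbc => bbbaabbc => bbbabc => bbbc => bbc => bc => c
  | cbbcbabbcbc => cbcbabbcbc => ccbabbcbc => ccbbcbc => ccbcbc => cccbc => cccc
  | bbcacac => bcacac => cacac => cac => c

ab->; bc->c; ca->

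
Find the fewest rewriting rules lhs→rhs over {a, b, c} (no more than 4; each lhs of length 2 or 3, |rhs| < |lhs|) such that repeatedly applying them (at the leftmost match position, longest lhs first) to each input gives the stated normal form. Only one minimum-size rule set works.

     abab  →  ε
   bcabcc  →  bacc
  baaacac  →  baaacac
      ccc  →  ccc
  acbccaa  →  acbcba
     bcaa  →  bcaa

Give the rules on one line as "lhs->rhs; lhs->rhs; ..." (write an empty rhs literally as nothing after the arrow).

  | abab => ab => ε
  | bcabcc => bacc
  | baaacac
  | ccc

ab->; cab->a; cca->cb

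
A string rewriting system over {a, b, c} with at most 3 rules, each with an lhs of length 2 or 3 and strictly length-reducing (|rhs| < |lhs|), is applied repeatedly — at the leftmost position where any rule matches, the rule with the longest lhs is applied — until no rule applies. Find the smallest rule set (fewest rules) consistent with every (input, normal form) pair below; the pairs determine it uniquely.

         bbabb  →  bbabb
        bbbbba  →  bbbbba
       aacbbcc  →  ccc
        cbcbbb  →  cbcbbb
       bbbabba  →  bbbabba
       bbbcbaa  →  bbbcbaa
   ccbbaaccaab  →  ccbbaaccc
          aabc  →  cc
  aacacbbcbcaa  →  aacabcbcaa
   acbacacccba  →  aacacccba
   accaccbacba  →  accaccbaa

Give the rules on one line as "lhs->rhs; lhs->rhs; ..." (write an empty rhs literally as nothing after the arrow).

aab->c; acb->a

  | bbabb
  | bbbbba
  | aacbbcc => aabcc => ccc
  | cbcbbb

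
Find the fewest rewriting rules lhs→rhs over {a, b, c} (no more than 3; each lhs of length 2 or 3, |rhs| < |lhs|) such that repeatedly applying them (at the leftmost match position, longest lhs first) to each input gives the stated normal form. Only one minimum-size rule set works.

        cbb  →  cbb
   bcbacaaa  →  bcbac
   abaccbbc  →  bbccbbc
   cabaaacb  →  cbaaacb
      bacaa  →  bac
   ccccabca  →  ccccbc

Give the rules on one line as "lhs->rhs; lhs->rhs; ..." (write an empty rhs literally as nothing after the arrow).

  | cbb
  | bcbacaaa => bcbacaa => bcbaca => bcbac
  | abaccbbc => bbccbbc
  | cabaaacb => cbaaacb

aba->bb; ca->c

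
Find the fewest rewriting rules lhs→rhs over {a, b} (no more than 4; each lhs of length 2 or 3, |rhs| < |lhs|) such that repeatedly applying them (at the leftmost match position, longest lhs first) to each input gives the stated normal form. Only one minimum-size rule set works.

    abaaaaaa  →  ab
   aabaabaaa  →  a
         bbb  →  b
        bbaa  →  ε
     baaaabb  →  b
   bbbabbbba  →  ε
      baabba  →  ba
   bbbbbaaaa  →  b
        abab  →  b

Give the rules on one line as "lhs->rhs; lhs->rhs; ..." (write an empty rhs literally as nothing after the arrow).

  | abaaaaaa => abaaaa => abaa => ab
  | aabaabaaa => baabaaa => bbaaa => aaa => a
  | bbb => b
  | bbaa => aa => ε

aa->; bab->ab; bb->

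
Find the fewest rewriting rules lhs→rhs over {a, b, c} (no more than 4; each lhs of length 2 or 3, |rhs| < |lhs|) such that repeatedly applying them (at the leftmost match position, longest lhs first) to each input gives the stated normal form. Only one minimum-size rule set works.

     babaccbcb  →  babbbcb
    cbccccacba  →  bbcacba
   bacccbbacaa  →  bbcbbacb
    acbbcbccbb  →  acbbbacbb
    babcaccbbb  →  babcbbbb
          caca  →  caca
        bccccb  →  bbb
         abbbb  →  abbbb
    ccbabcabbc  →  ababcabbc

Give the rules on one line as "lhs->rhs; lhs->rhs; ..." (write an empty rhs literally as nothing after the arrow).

  | babaccbcb => babaabcb => babbbcb
  | cbccccacba => bacccacba => baacacba => bbcacba
  | bacccbbacaa => baacbbacaa => bbcbbacaa => bbcbbacb
  | acbbcbccbb => acbbbacbb

aa->b; cbc->ba; cc->a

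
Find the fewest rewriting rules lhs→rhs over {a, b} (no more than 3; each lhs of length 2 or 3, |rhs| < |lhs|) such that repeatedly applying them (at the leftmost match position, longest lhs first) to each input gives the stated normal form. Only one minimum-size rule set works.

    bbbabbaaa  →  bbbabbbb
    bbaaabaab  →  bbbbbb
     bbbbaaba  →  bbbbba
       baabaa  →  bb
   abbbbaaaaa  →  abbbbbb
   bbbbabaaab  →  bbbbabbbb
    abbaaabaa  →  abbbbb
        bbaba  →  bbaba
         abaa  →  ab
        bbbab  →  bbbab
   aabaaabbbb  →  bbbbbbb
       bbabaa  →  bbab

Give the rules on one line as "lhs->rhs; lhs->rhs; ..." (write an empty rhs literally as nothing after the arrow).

aa->; aaa->bb

  | bbbabbaaa => bbbabbbb
  | bbaaabaab => bbbbbaab => bbbbbb
  | bbbbaaba => bbbbba
  | baabaa => bbaa => bb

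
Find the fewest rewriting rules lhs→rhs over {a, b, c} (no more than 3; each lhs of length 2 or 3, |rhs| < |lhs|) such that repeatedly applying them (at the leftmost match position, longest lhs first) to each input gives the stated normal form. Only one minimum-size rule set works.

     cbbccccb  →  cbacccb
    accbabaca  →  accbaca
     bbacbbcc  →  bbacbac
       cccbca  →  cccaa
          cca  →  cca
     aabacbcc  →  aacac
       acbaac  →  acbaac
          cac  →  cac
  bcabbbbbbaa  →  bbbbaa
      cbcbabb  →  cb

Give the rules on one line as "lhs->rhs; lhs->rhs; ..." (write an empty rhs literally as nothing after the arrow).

ab->; bc->a

  | cbbccccb => cbacccb
  | accbabaca => accbaca
  | bbacbbcc => bbacbac
  | cccbca => cccaa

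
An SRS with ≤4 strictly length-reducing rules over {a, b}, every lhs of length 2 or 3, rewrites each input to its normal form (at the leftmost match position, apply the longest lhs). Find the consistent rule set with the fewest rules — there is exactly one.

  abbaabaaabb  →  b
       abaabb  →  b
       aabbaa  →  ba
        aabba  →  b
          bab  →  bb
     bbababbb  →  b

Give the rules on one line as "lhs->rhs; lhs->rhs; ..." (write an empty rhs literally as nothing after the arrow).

  | abbaabaaabb => bbaabaaabb => bbbbaaabb => abaaabb => baaabb => bbabb => bbbb => ab => b
  | abaabb => baabb => bbbb => ab => b
  | aabbaa => bbbaa => aaa => ba
  | aabba => bbba => aa => b

aa->b; ab->b; bbb->a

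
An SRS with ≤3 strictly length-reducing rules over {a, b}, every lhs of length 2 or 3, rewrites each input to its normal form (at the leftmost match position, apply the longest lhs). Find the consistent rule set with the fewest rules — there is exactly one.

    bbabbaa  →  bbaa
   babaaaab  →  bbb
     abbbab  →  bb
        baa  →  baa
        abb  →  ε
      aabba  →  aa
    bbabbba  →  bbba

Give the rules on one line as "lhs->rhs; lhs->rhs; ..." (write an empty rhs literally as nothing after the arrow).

  | bbabbaa => bbaa
  | babaaaab => bbaaaab => bbaaab => bbaab => bbab => bbb
  | abbbab => bab => bb
  | baa

ab->b; abb->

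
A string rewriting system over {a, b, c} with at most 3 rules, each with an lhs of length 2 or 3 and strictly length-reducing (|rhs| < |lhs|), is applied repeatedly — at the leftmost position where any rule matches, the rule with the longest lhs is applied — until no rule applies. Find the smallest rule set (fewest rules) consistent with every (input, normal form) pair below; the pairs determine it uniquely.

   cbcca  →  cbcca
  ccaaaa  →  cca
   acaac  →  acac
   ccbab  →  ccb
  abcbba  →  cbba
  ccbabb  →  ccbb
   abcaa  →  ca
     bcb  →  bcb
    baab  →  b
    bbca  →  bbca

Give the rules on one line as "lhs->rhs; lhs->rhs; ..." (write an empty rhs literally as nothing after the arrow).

aa->a; ab->

  | cbcca
  | ccaaaa => ccaaa => ccaa => cca
  | acaac => acac
  | ccbab => ccb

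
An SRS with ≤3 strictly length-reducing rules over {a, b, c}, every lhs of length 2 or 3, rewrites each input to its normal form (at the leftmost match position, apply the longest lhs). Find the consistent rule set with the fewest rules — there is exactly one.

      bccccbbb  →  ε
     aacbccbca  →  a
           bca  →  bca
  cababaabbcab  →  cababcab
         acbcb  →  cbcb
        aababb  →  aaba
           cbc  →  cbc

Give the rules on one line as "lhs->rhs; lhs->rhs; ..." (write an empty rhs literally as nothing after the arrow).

ac->c; bb->; cc->

  | bccccbbb => bccbbb => bbbb => bb => ε
  | aacbccbca => acbccbca => cbccbca => cbbca => cca => a
  | bca
  | cababaabbcab => cababaacab => cababacab => cababcab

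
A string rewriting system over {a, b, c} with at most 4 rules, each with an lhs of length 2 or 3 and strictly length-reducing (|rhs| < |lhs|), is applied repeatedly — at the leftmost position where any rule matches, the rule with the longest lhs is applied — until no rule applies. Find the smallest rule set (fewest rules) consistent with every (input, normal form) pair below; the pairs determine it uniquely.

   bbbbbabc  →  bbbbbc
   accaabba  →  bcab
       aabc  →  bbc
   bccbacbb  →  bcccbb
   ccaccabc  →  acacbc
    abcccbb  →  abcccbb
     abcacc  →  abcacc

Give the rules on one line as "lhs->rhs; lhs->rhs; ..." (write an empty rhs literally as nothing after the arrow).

  | bbbbbabc => bbbbbc
  | accaabba => aacabba => bcabba => bcab
  | aabc => bbc
  | bccbacbb => bcccbb

aa->b; ba->; cca->ac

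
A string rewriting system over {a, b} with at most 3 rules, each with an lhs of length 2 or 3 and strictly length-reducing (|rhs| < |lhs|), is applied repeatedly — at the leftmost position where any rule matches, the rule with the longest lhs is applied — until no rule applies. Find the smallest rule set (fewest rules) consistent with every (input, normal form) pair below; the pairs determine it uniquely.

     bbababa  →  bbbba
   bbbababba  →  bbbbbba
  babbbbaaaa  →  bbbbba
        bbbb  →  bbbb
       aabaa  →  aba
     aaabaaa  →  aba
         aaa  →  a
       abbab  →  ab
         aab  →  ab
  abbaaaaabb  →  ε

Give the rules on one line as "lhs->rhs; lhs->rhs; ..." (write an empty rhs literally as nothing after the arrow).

aa->a; abb->; bab->bb

  | bbababa => bbbaba => bbbba
  | bbbababba => bbbbabba => bbbbbba
  | babbbbaaaa => bbbbbaaaa => bbbbbaaa => bbbbbaa => bbbbba
  | bbbb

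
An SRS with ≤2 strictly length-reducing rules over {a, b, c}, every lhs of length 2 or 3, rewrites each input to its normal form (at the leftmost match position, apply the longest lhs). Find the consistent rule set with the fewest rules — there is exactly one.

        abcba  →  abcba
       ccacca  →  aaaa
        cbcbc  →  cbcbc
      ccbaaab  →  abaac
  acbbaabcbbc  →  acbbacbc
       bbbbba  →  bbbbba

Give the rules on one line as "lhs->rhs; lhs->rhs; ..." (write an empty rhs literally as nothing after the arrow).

  | abcba
  | ccacca => aacca => aaaa
  | cbcbc
  | ccbaaab => abaaab => abaac

aab->ac; cc->a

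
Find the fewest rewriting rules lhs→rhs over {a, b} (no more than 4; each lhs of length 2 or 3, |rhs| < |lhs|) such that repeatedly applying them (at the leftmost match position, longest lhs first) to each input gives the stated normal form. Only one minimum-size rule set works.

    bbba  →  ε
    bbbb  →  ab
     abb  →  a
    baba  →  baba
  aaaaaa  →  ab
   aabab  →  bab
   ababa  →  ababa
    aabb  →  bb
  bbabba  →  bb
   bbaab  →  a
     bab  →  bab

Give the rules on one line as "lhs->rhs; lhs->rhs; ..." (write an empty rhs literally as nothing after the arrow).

aa->; aaa->bb; abb->a; bbb->a

  | bbba => aa => ε
  | bbbb => ab
  | abb => a
  | baba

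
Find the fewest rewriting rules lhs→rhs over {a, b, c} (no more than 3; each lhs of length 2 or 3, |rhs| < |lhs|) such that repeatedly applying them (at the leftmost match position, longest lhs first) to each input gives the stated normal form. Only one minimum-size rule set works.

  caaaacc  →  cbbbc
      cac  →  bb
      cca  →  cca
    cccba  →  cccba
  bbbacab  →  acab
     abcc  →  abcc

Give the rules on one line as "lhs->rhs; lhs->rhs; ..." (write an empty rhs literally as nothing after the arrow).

aaa->bc; bac->ac; cac->bb

  | caaaacc => cbcacc => cbbbc
  | cac => bb
  | cca
  | cccba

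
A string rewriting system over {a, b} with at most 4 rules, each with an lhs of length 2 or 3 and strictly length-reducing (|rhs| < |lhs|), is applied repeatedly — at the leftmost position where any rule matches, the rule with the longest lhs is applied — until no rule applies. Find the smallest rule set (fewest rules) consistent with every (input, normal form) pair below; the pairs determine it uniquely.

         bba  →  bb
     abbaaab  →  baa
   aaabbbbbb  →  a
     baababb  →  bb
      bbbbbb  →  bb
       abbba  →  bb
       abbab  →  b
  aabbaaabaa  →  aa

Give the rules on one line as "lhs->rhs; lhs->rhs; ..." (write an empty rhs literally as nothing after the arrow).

  | bba => bb
  | abbaaab => baaab => baa
  | aaabbbbbb => aabbbbb => abbbb => bbb => a
  | baababb => babb => bb

ab->; aba->; bba->bb; bbb->a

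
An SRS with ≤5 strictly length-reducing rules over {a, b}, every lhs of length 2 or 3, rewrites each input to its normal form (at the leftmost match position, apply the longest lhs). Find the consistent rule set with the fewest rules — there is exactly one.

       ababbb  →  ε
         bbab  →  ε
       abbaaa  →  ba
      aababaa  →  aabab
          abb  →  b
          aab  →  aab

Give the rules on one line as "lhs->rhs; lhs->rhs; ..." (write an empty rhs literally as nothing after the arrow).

abb->b; baa->b; bb->; bba->b

  | ababbb => abbb => bb => ε
  | bbab => bb => ε
  | abbaaa => baaa => ba
  | aababaa => aabab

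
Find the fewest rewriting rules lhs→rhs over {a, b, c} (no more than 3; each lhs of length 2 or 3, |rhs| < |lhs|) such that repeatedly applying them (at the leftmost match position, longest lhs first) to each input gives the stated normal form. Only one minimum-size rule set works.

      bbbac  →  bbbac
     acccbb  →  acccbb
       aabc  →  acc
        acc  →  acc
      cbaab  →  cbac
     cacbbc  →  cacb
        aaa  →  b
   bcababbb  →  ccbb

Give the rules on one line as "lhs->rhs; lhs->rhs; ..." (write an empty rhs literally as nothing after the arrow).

aaa->b; ab->c; bc->

  | bbbac
  | acccbb
  | aabc => acc
  | acc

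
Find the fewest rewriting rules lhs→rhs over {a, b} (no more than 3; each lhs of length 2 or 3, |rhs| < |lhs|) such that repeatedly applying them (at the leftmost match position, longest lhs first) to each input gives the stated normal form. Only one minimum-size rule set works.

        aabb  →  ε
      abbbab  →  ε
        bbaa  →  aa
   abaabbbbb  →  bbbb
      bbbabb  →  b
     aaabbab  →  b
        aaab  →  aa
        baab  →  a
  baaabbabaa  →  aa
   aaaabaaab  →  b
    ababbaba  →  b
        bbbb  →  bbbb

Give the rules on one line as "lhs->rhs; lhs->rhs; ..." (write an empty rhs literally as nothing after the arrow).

ab->; aba->b; ba->a

  | aabb => ab => ε
  | abbbab => bbab => bab => ab => ε
  | bbaa => baa => aa
  | abaabbbbb => babbbbb => abbbbb => bbbb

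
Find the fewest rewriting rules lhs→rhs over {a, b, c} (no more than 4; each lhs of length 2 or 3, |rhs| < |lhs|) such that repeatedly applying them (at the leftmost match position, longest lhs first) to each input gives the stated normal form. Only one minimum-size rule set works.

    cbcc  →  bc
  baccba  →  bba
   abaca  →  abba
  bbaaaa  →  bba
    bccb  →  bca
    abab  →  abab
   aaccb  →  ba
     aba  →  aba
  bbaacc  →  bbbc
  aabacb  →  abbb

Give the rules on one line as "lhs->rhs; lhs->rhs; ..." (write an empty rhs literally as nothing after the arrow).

  | cbcc => acc => bc
  | baccba => bbcba => bbaa => bba
  | abaca => abba
  | bbaaaa => bbaaa => bbaa => bba

aa->a; ac->b; cb->a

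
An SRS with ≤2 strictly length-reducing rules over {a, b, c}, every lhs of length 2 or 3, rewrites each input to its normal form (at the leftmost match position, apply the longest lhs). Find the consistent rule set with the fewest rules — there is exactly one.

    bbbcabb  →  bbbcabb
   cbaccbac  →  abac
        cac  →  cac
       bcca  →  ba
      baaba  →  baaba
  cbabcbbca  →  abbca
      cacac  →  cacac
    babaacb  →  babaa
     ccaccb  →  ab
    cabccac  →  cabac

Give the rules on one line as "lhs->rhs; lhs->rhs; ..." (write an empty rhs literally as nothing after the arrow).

  | bbbcabb
  | cbaccbac => accbac => abac
  | cac
  | bcca => ba

cb->; cc->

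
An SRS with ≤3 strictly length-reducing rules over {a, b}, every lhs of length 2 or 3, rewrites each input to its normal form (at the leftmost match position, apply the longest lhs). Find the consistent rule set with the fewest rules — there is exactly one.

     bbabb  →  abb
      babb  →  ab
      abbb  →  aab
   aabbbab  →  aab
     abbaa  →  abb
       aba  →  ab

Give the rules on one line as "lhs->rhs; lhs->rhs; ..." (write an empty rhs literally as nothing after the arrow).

aaa->ab; ba->b; bbb->ab

  | bbabb => bbbb => abb
  | babb => bbb => ab
  | abbb => aab
  | aabbbab => aaabab => abbab => abbb => aab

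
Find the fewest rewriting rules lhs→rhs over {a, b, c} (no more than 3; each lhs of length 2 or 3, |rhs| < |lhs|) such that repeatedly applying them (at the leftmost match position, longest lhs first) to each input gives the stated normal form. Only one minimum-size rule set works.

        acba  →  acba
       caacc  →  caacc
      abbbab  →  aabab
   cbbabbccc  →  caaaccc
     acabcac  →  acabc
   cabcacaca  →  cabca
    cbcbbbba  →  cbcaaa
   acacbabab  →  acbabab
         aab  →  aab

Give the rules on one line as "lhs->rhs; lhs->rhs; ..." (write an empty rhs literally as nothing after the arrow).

bb->a; cac->c

  | acba
  | caacc
  | abbbab => aabab
  | cbbabbccc => caabbccc => caaaccc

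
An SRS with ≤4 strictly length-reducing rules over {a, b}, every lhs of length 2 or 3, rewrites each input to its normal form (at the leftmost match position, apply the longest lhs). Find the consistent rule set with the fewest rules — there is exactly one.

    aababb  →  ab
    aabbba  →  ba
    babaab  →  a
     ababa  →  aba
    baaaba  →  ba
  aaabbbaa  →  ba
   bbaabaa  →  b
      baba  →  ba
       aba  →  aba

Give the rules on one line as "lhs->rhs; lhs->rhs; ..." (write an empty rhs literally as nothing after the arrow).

  | aababb => bbabb => aabb => bbb => ab
  | aabbba => bbbba => abba => aaa => ba
  | babaab => baab => aab => bb => a
  | ababa => aba

aa->b; baa->aa; bab->b; bb->a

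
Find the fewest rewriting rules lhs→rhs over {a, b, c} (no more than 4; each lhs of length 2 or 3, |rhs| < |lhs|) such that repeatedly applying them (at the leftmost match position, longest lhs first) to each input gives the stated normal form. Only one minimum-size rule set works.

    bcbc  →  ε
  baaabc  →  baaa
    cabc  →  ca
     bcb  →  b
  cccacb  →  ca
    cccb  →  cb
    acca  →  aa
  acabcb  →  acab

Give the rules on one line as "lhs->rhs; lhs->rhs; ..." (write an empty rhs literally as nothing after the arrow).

  | bcbc => bc => ε
  | baaabc => baaa
  | cabc => ca
  | bcb => b

acb->a; bc->; cc->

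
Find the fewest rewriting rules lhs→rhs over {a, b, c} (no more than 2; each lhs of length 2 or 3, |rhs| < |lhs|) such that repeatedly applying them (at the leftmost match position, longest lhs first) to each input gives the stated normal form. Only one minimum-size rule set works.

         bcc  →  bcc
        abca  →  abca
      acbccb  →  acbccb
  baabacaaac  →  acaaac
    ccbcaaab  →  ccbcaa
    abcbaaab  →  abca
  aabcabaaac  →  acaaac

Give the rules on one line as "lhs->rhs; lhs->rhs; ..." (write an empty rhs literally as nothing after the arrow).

  | bcc
  | abca
  | acbccb
  | baabacaaac => abacaaac => acaaac

aab->a; ba->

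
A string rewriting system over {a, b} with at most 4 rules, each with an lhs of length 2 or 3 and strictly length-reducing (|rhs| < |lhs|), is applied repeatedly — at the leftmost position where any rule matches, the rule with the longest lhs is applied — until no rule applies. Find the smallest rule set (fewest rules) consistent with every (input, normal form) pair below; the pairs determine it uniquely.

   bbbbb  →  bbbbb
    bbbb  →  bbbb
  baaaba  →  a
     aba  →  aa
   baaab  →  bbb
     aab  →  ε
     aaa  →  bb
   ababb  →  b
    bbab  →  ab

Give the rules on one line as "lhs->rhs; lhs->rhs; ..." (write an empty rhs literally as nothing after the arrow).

aaa->bb; aab->; ba->a

  | bbbbb
  | bbbb
  | baaaba => aaaba => bbba => bba => ba => a
  | aba => aa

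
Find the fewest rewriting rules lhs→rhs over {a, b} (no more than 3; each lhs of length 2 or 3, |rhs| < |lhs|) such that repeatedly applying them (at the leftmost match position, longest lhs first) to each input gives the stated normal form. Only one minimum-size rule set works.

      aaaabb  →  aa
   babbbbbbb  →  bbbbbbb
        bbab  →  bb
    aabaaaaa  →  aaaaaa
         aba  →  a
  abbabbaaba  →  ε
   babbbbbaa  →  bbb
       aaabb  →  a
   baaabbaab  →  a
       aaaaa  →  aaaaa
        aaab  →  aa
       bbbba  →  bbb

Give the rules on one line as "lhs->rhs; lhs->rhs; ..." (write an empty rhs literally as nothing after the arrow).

ab->; ba->

  | aaaabb => aaab => aa
  | babbbbbbb => bbbbbbb
  | bbab => bb
  | aabaaaaa => aaaaaa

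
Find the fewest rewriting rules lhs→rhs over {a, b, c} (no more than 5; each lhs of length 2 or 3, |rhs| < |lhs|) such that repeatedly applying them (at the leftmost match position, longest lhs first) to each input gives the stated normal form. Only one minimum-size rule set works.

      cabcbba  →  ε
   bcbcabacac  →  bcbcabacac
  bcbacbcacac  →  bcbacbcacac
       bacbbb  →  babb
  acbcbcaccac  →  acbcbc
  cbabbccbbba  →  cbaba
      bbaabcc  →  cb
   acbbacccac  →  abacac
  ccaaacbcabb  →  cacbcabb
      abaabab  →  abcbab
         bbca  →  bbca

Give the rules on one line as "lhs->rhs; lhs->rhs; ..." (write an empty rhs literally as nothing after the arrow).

aa->c; bba->a; cbb->b; cc->

  | cabcbba => cabba => caa => cc => ε
  | bcbcabacac
  | bcbacbcacac
  | bacbbb => babb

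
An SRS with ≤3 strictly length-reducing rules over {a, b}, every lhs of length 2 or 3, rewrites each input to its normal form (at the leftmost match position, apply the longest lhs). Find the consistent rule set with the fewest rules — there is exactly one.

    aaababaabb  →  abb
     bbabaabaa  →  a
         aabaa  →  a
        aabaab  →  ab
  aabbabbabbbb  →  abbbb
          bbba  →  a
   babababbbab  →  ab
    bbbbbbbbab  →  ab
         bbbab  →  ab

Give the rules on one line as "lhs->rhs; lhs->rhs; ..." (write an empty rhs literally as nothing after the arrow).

  | aaababaabb => aababaabb => ababaabb => aabaabb => abaabb => aaabb => aabb => abb
  | bbabaabaa => babaabaa => abaabaa => aaabaa => aabaa => abaa => aaa => aa => a
  | aabaa => abaa => aaa => aa => a
  | aabaab => abaab => aaab => aab => ab

aa->a; ba->a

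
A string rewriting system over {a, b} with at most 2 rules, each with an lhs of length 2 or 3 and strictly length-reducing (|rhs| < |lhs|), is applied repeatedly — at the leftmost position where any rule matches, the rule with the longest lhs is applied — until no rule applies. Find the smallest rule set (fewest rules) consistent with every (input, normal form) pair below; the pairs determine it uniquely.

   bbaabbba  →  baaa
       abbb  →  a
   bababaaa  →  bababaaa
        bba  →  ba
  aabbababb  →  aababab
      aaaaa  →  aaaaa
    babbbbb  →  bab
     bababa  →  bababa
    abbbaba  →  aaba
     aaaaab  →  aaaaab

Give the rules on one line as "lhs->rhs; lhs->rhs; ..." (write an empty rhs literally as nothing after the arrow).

bb->b; bbb->

  | bbaabbba => baabbba => baaa
  | abbb => a
  | bababaaa
  | bba => ba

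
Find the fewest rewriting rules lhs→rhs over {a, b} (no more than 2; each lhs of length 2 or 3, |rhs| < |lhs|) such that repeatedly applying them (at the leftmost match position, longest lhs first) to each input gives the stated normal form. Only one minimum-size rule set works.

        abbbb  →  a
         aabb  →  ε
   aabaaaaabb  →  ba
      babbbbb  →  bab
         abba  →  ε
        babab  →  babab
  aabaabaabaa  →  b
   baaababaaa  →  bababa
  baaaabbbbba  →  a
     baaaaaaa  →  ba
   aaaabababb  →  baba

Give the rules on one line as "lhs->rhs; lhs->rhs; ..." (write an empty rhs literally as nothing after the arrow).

  | abbbb => abb => a
  | aabb => bb => ε
  | aabaaaaabb => baaaaabb => baaabb => babb => ba
  | babbbbb => babbb => bab

aa->; bb->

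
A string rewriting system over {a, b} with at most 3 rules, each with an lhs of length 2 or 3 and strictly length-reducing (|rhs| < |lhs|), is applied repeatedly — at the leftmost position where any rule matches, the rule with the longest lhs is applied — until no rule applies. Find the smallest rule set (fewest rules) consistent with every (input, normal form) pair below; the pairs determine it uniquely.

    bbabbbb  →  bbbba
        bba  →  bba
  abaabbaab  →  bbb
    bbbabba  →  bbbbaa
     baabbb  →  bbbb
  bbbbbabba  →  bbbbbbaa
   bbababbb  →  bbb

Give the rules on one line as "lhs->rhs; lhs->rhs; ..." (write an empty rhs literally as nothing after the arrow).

aab->b; ab->; abb->ba

  | bbabbbb => bbbabb => bbbba
  | bba
  | abaabbaab => aabbaab => bbaab => bbb
  | bbbabba => bbbbaa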